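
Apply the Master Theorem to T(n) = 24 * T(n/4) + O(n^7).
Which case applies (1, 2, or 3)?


The Master Theorem: T(n) = a*T(n/b) + O(n^c)
  a = 24, b = 4, c = 7
log_b(a) = log_4(24) ~ 2.292
Compare b^c with a: 4^7 = 16384 > 24, so c > log_b(a).
Since c > log_b(a), Case 3 applies.
T(n) = O(n^7)
Master Theorem case = 3


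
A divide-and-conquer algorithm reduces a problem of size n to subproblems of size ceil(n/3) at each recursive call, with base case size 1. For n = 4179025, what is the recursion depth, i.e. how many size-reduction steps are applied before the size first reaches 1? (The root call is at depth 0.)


Each step divides the size by 3 (rounding up); after k steps the size is ceil(n/3^k), which equals 1 exactly when 3^k >= n.
So the depth is the smallest k with 3^k >= 4179025, i.e. ceil(log_3(4179025)).
3^13 = 1594323 < 4179025 <= 4782969 = 3^14
Recursion depth = 14


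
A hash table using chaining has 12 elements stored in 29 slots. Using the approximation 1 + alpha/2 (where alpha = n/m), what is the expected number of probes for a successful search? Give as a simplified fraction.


Load factor alpha = n/m = 12/29
Expected probes = 1 + alpha/2 = 1 + 12/(2*29)
= 1 + 12/58
= 58/58 + 12/58
= 70/58
Simplify: 35/29


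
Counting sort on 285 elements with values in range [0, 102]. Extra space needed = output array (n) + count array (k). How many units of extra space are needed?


Output array size: 285 (to store sorted result)
Count array size: 103 (one slot per possible value, range 0 to 102)
Total extra space = 285 + 103 = 388


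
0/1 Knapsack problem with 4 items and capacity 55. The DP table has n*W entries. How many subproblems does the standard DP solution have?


The DP table is indexed by (item, capacity).
Rows: 4 items
Columns: 55 capacity values (1 to W)
Total subproblems = 4 * 55 = 220


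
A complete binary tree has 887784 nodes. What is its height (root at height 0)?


In a complete binary tree, level k holds nodes 2^k .. 2^(k+1)-1 (1-indexed).
Height = floor(log2(n)) = floor(log2(887784)) = 19
Check: 2^19 = 524288 <= 887784 < 1048576 = 2^20


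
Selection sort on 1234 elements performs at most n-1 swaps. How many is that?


Each of the 1233 passes places one element in its final position.
Pass 1: swap minimum into position 0
Pass 2: swap minimum of remaining into position 1
...
Pass 1233: last two elements, one swap
Maximum swaps = 1234 - 1 = 1233


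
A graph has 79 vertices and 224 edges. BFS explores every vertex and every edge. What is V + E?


A full BFS traversal dequeues each vertex once and examines each edge once.
Vertex visits: 79
Edge visits: 224
V + E = 79 + 224 = 303


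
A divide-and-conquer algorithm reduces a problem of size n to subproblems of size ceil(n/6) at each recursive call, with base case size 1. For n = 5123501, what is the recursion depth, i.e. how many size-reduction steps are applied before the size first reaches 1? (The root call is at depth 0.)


Each step divides the size by 6 (rounding up); after k steps the size is ceil(n/6^k), which equals 1 exactly when 6^k >= n.
So the depth is the smallest k with 6^k >= 5123501, i.e. ceil(log_6(5123501)).
6^8 = 1679616 < 5123501 <= 10077696 = 6^9
Recursion depth = 9


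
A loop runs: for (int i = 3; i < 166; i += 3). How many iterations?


Loop starts at i = 3, increments by 3, stops when i >= 166.
Number of iterations = ceil((166 - 3) / 3)
= ceil(163 / 3)
= 55


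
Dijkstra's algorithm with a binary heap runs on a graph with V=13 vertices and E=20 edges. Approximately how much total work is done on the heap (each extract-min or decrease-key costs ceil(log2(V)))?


Dijkstra with a binary heap: each vertex is extracted once, each edge may relax once.
Each heap operation costs O(log V).
V + E = 13 + 20 = 33
ceil(log2(13)) = 4 (since 2^3 = 8 < 13 <= 16 = 2^4)
Total heap work = (V+E) * ceil(log2(V)) = 33 * 4 = 132


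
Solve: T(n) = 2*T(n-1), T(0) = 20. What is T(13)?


Unrolling:
T(13) = 2*T(12) = 2^2*T(11) = ... = 2^13*T(0)
= 2^13 * 20
= 8192 * 20 = 163840


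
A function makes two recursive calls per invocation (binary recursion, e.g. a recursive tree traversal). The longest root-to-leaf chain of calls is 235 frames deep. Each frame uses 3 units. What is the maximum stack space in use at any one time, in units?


Binary recursion: the two calls run one after the other, so only one root-to-leaf chain of frames is on the stack at a time.
Maximum depth (longest chain) = 235 frames
Each frame = 3 units
Max stack space = 235 * 3 = 705


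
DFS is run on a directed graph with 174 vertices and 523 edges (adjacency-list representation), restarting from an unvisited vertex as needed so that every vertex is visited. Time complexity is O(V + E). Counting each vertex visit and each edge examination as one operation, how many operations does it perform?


A full DFS traversal processes each vertex exactly once (push/pop on stack).
Each directed edge is examined once.
V = 174, E = 523
V + E = 697


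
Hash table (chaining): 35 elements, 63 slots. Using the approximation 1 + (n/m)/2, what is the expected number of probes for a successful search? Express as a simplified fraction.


Computing expected probes:
alpha = 35/63
= 1 + alpha/2
= 1 + 35/(2*63)
= (2*63 + 35) / (2*63)
= 161/126 = 23/18


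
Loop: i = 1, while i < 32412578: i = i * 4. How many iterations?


i multiplies by 4 each step:
i = 1 -> 4 -> 16 -> 64 -> 256 -> 1024 -> 4096 -> 16384 -> 65536 -> 262144 -> 1048576 -> 4194304 -> 16777216 -> 67108864 (stop)
Iterations = ceil(log_4(32412578)) = 13


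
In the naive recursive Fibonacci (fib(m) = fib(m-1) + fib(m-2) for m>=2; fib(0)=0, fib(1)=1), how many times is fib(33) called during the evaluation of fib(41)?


Let N(m) = number of times fib(m) is called while evaluating fib(41).
N(41) = 1 (the initial call).
N(40) = 1 (only fib(41) calls it).
For 1 <= m <= 39: fib(m) is called by fib(m+1) and fib(m+2), so
  N(m) = N(m+1) + N(m+2).
fib(0) is called only by fib(2), so N(0) = N(2).
Walk down from m=41:
  N(41)=1, N(40)=1, N(39)=2, N(38)=3, N(37)=5, N(36)=8, N(35)=13, N(34)=21, N(33)=34
N(33) = 34


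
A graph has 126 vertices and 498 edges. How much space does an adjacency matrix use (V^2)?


Adjacency matrix: V x V grid of entries
Space = V^2 = 126^2 = 126 * 126 = 15876


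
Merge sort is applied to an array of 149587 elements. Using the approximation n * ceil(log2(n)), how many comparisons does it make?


Merge sort divides the array into halves recursively.
Number of levels = ceil(log2(149587)) = 18
At each level, approximately n = 149587 comparisons are needed for merging.
Total comparisons ~ n * ceil(log2(n)) = 149587 * 18 = 2692566


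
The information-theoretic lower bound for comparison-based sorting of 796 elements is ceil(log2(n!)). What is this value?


A binary decision tree of height h has at most 2^h leaves and needs at least n! of them, so h >= ceil(log2(n!)).
796! is far too large to multiply out, so use Stirling's series:
  ln(n!) ~ n ln n - n + (1/2) ln(2 pi n) + 1/(12n)  (error below 1/(360 n^3), negligible here)
  ln(796) = 6.6795992
  n ln n = 796 * 6.6795992 = 5316.9610
  (1/2) ln(2 pi * 796) = (1/2) ln(5001.4155) = 4.2587
  1/(12*796) = 0.0001
  ln(796!) ~ 5316.9610 - 796 + 4.2587 + 0.0001 = 4525.2198
Convert to base 2: log2(796!) = 4525.2198 / ln 2 = 4525.2198 / 0.69314718 = 6528.5122
ceil(6528.5122) = 6529


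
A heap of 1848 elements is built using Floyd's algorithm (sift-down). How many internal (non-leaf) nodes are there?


Leaf nodes occupy roughly half the array.
Sift-down is called for each internal node, starting from the last one.
Internal nodes = floor(n/2) = floor(1848/2) = 924


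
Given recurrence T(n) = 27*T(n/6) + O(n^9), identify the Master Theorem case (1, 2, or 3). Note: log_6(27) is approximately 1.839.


Master Theorem parameters: a=27, b=6, c=9
log_b(a) = 1.839
Compare b^c with a: 6^9 = 10077696 > 27, so c > log_b(a).
Comparing c=9 vs log_b(a)=1.839:
9 > 1.839 => Case 3
Result: T(n) = O(n^9)
Master Theorem case = 3


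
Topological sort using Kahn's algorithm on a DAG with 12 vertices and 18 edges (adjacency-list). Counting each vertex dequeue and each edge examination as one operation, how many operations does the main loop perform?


Kahn's algorithm:
  1. Compute in-degrees: O(V + E)
  2. Process queue: each vertex dequeued once (O(V))
     each edge examined once (O(E))
Total = V + E = 12 + 18 = 30


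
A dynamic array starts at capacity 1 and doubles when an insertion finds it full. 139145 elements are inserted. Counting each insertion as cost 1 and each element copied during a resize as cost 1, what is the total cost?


n = 139145
Insertion costs: 139145
Resizes copy 1, 2, 4, ... up to the largest power of 2 that is <= n-1 = 139144, i.e. 131072.
Copy costs = 1 + 2 + 4 + 8 + 16 + 32 + 64 + 128 + 256 + 512 + 1024 + 2048 + 4096 + 8192 + 16384 + 32768 + 65536 + 131072 = 262143
Total = 139145 + 262143 = 401288


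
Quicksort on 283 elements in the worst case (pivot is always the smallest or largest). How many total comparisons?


In the worst case, each partition step picks the worst pivot:
  Partition 1: 282 comparisons (n-1 elements to compare)
  Partition 2: 281 comparisons
  Partition 3: 280 comparisons
  Partition 4: 279 comparisons
  Partition 5: 278 comparisons
  ...
  Last partition: 0 comparisons
Total = (n-1) + (n-2) + ... + 1 + 0 = n*(n-1)/2
= 283*282/2 = 39903


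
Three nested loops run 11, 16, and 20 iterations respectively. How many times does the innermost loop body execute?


Loop 1 (outermost): 11 iterations
Loop 2 (middle): 16 iterations per outer
Loop 3 (innermost): 20 iterations per middle
Total = 11 * 16 * 20 = 3520


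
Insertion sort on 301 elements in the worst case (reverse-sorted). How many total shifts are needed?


In the worst case (reverse-sorted), each element shifts past all previous:
  Element 1: 1 shifts
  Element 2: 2 shifts
  Element 3: 3 shifts
  Element 4: 4 shifts
  Element 5: 5 shifts
  ...
  Element 300: 300 shifts
Total = 1 + 2 + ... + 300
= 301*(301-1)/2 = 45150


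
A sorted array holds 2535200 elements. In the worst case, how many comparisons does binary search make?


Halving sequence: 2535200 -> 1267600 -> 633800 -> 316900 -> 158450 -> 79225 -> 39612 -> 19806 -> 9903 -> 4951 -> 2475 -> 1237 -> 618 -> 309 -> 154 -> 77 -> 38 -> 19 -> 9 -> 4 -> 2 -> 1
Number of halvings = 21
Max comparisons = 21 + 1 = 22


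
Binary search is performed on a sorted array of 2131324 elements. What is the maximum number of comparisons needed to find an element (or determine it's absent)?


Binary search halves the search space each comparison:
  Step 1: search space = 2131324 -> 1065662
  Step 2: search space = 1065662 -> 532831
  Step 3: search space = 532831 -> 266415
  Step 4: search space = 266415 -> 133207
  Step 5: search space = 133207 -> 66603
  Step 6: search space = 66603 -> 33301
  Step 7: search space = 33301 -> 16650
  Step 8: search space = 16650 -> 8325
  Step 9: search space = 8325 -> 4162
  Step 10: search space = 4162 -> 2081
  Step 11: search space = 2081 -> 1040
  Step 12: search space = 1040 -> 520
  Step 13: search space = 520 -> 260
  Step 14: search space = 260 -> 130
  Step 15: search space = 130 -> 65
  Step 16: search space = 65 -> 32
  Step 17: search space = 32 -> 16
  Step 18: search space = 16 -> 8
  Step 19: search space = 8 -> 4
  Step 20: search space = 4 -> 2
  Step 21: search space = 2 -> 1
  Step 22: search space = 1 (final check)
Maximum comparisons = floor(log2(2131324)) + 1 = 21 + 1 = 22


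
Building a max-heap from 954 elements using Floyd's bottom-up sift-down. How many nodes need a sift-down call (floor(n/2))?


In a heap of 954 elements (0-indexed array):
  Last element index: 953
  Parent of last element: floor((953 - 1) / 2) = 476
  Internal nodes: indices 0 to 476
  Count = floor(954/2) = 477


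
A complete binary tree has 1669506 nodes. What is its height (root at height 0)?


In a complete binary tree, level k holds nodes 2^k .. 2^(k+1)-1 (1-indexed).
Height = floor(log2(n)) = floor(log2(1669506)) = 20
Check: 2^20 = 1048576 <= 1669506 < 2097152 = 2^21


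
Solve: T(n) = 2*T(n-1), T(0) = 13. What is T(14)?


Unrolling:
T(14) = 2*T(13) = 2^2*T(12) = ... = 2^14*T(0)
= 2^14 * 13
= 16384 * 13 = 212992


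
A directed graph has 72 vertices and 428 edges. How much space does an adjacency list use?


Adjacency list: one list head per vertex + one entry per edge
Vertex heads: 72
Edge entries: 428
Total = 72 + 428 = 500


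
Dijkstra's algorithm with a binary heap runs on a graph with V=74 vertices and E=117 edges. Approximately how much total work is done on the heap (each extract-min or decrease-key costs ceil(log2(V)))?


Dijkstra with a binary heap: each vertex is extracted once, each edge may relax once.
Each heap operation costs O(log V).
V + E = 74 + 117 = 191
ceil(log2(74)) = 7 (since 2^6 = 64 < 74 <= 128 = 2^7)
Total heap work = (V+E) * ceil(log2(V)) = 191 * 7 = 1337


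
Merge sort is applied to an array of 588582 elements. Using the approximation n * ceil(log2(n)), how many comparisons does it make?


Merge sort divides the array into halves recursively.
Number of levels = ceil(log2(588582)) = 20
At each level, approximately n = 588582 comparisons are needed for merging.
Total comparisons ~ n * ceil(log2(n)) = 588582 * 20 = 11771640


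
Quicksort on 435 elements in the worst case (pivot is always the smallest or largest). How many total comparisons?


In the worst case, each partition step picks the worst pivot:
  Partition 1: 434 comparisons (n-1 elements to compare)
  Partition 2: 433 comparisons
  Partition 3: 432 comparisons
  Partition 4: 431 comparisons
  Partition 5: 430 comparisons
  ...
  Last partition: 0 comparisons
Total = (n-1) + (n-2) + ... + 1 + 0 = n*(n-1)/2
= 435*434/2 = 94395


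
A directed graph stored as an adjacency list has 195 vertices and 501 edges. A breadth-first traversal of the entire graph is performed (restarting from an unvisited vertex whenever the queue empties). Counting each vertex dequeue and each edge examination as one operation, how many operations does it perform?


A full BFS traversal dequeues each vertex once and examines each edge once.
Vertex visits: 195
Edge visits: 501
V + E = 195 + 501 = 696


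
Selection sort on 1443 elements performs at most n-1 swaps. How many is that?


Each of the 1442 passes places one element in its final position.
Pass 1: swap minimum into position 0
Pass 2: swap minimum of remaining into position 1
...
Pass 1442: last two elements, one swap
Maximum swaps = 1443 - 1 = 1442


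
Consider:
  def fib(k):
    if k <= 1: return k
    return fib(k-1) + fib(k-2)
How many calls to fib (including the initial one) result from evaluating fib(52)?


Let C(m) = total calls to evaluate fib(m). Then C(0)=C(1)=1, and
C(m) = 1 + C(m-1) + C(m-2) for m >= 2.
Build the table (each entry = 1 + previous two):
  C(0) = 1
  C(1) = 1
  C(2) = 1 + 1 + 1 = 3
  C(3) = 1 + 3 + 1 = 5
  C(4) = 1 + 5 + 3 = 9
  C(5) = 1 + 9 + 5 = 15
  C(6) = 1 + 15 + 9 = 25
  C(7) = 1 + 25 + 15 = 41
  C(8) = 1 + 41 + 25 = 67
  C(9) = 1 + 67 + 41 = 109
  C(10) = 1 + 109 + 67 = 177
  C(11) = 1 + 177 + 109 = 287
  C(12) = 1 + 287 + 177 = 465
  C(13) = 1 + 465 + 287 = 753
  C(14) = 1 + 753 + 465 = 1219
  C(15) = 1 + 1219 + 753 = 1973
  C(16) = 1 + 1973 + 1219 = 3193
  C(17) = 1 + 3193 + 1973 = 5167
  C(18) = 1 + 5167 + 3193 = 8361
  C(19) = 1 + 8361 + 5167 = 13529
  C(20) = 1 + 13529 + 8361 = 21891
  C(21) = 1 + 21891 + 13529 = 35421
  C(22) = 1 + 35421 + 21891 = 57313
  C(23) = 1 + 57313 + 35421 = 92735
  C(24) = 1 + 92735 + 57313 = 150049
  C(25) = 1 + 150049 + 92735 = 242785
  C(26) = 1 + 242785 + 150049 = 392835
  C(27) = 1 + 392835 + 242785 = 635621
  C(28) = 1 + 635621 + 392835 = 1028457
  C(29) = 1 + 1028457 + 635621 = 1664079
  C(30) = 1 + 1664079 + 1028457 = 2692537
  C(31) = 1 + 2692537 + 1664079 = 4356617
  C(32) = 1 + 4356617 + 2692537 = 7049155
  C(33) = 1 + 7049155 + 4356617 = 11405773
  C(34) = 1 + 11405773 + 7049155 = 18454929
  C(35) = 1 + 18454929 + 11405773 = 29860703
  C(36) = 1 + 29860703 + 18454929 = 48315633
  C(37) = 1 + 48315633 + 29860703 = 78176337
  C(38) = 1 + 78176337 + 48315633 = 126491971
  C(39) = 1 + 126491971 + 78176337 = 204668309
  C(40) = 1 + 204668309 + 126491971 = 331160281
  C(41) = 1 + 331160281 + 204668309 = 535828591
  C(42) = 1 + 535828591 + 331160281 = 866988873
  C(43) = 1 + 866988873 + 535828591 = 1402817465
  C(44) = 1 + 1402817465 + 866988873 = 2269806339
  C(45) = 1 + 2269806339 + 1402817465 = 3672623805
  C(46) = 1 + 3672623805 + 2269806339 = 5942430145
  C(47) = 1 + 5942430145 + 3672623805 = 9615053951
  C(48) = 1 + 9615053951 + 5942430145 = 15557484097
  C(49) = 1 + 15557484097 + 9615053951 = 25172538049
  C(50) = 1 + 25172538049 + 15557484097 = 40730022147
  C(51) = 1 + 40730022147 + 25172538049 = 65902560197
  C(52) = 1 + 65902560197 + 40730022147 = 106632582345
Total calls for fib(52) = 106632582345


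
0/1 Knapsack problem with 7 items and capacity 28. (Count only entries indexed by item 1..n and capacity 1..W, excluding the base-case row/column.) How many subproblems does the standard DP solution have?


The DP table is indexed by (item, capacity).
Rows: 7 items
Columns: 28 capacity values (1 to W)
Total subproblems = 7 * 28 = 196


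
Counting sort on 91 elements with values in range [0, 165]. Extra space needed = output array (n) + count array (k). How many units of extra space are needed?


Output array size: 91 (to store sorted result)
Count array size: 166 (one slot per possible value, range 0 to 165)
Total extra space = 91 + 166 = 257


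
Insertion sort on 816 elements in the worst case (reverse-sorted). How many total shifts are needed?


In the worst case (reverse-sorted), each element shifts past all previous:
  Element 1: 1 shifts
  Element 2: 2 shifts
  Element 3: 3 shifts
  Element 4: 4 shifts
  Element 5: 5 shifts
  ...
  Element 815: 815 shifts
Total = 1 + 2 + ... + 815
= 816*(816-1)/2 = 332520


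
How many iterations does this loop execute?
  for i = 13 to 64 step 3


The loop variable i takes values starting at 13 and increments by 3 each iteration.
Sequence: i = 13, 16, 19, 22, 25, 28, 31, 34, 37, ...
The upper bound 64 is inclusive, so the count is floor((last - first) / step) + 1:
floor((64 - 13) / 3) + 1 = floor(51/3) + 1 = 17 + 1 = 18


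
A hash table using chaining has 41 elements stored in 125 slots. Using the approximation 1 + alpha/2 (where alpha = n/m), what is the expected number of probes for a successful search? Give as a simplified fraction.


Load factor alpha = n/m = 41/125
Expected probes = 1 + alpha/2 = 1 + 41/(2*125)
= 1 + 41/250
= 250/250 + 41/250
= 291/250


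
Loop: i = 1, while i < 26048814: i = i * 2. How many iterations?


i multiplies by 2 each step:
i = 1 -> 2 -> 4 -> 8 -> 16 -> 32 -> 64 -> 128 -> 256 -> 512 -> 1024 -> 2048 -> 4096 -> 8192 -> 16384 -> 32768 -> 65536 -> 131072 -> 262144 -> 524288 -> 1048576 -> 2097152 -> 4194304 -> 8388608 -> 16777216 -> 33554432 (stop)
Iterations = ceil(log_2(26048814)) = 25


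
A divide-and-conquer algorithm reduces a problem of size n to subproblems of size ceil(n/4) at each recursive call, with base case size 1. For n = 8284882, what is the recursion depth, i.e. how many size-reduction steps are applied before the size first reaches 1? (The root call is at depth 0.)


Each step divides the size by 4 (rounding up); after k steps the size is ceil(n/4^k), which equals 1 exactly when 4^k >= n.
So the depth is the smallest k with 4^k >= 8284882, i.e. ceil(log_4(8284882)).
4^11 = 4194304 < 8284882 <= 16777216 = 4^12
Recursion depth = 12


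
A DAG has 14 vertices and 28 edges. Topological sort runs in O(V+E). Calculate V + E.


V = 14 (vertex processing)
E = 28 (edge processing)
V + E = 14 + 28 = 42


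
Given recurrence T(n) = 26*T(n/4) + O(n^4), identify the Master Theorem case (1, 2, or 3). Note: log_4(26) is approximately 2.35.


Master Theorem parameters: a=26, b=4, c=4
log_b(a) = 2.35
Compare b^c with a: 4^4 = 256 > 26, so c > log_b(a).
Comparing c=4 vs log_b(a)=2.35:
4 > 2.35 => Case 3
Result: T(n) = O(n^4)
Master Theorem case = 3


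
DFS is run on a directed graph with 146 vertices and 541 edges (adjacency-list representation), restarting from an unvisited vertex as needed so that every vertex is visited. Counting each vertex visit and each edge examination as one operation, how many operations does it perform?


A full DFS traversal processes each vertex exactly once (push/pop on stack).
Each directed edge is examined once.
V = 146, E = 541
V + E = 687


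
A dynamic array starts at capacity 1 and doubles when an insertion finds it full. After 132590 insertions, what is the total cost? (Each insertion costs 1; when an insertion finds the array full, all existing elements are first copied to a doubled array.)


Insertion cost: 132590 (one per element)
Resizes occur just before inserting elements 2, 3, 5, 9, ...
Elements copied at each resize: 1 + 2 + 4 + 8 + 16 + 32 + 64 + 128 + 256 + 512 + 1024 + 2048 + 4096 + 8192 + 16384 + 32768 + 65536 + 131072
Sum of copies = 262143 (geometric series: 2^k - 1)
Total = 132590 + 262143 = 394733


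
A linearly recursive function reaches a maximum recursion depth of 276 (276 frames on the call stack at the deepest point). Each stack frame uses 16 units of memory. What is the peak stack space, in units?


Maximum recursion depth = 276 frames
Memory per frame = 16 units
Total stack space = depth * frame_size
= 276 * 16 = 4416


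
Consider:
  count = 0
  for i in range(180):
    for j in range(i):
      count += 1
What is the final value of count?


For each i, the inner loop runs i times:
  i=0: inner runs 0 times
  i=1: inner runs 1 time
  i=2: inner runs 2 times
  i=3: inner runs 3 times
  i=4: inner runs 4 times
  i=5: inner runs 5 times
  i=6: inner runs 6 times
  i=7: inner runs 7 times
  ...
Total = 0 + 1 + 2 + ... + 179 = 180*(180-1)/2 = 16110


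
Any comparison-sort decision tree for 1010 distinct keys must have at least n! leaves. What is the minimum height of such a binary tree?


A binary decision tree of height h has at most 2^h leaves and needs at least n! of them, so h >= ceil(log2(n!)).
1010! is far too large to multiply out, so use Stirling's series:
  ln(n!) ~ n ln n - n + (1/2) ln(2 pi n) + 1/(12n)  (error below 1/(360 n^3), negligible here)
  ln(1010) = 6.9177056
  n ln n = 1010 * 6.9177056 = 6986.8827
  (1/2) ln(2 pi * 1010) = (1/2) ln(6346.0172) = 4.3778
  1/(12*1010) = 0.0001
  ln(1010!) ~ 6986.8827 - 1010 + 4.3778 + 0.0001 = 5981.2606
Convert to base 2: log2(1010!) = 5981.2606 / ln 2 = 5981.2606 / 0.69314718 = 8629.1350
ceil(8629.1350) = 8630


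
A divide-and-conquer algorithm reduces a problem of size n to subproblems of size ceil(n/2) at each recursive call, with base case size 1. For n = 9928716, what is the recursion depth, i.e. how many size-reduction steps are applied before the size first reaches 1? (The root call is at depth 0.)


Each step divides the size by 2 (rounding up); after k steps the size is ceil(n/2^k), which equals 1 exactly when 2^k >= n.
So the depth is the smallest k with 2^k >= 9928716, i.e. ceil(log_2(9928716)).
2^23 = 8388608 < 9928716 <= 16777216 = 2^24
Recursion depth = 24


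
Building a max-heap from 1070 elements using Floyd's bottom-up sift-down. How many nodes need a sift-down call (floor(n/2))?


In a heap of 1070 elements (0-indexed array):
  Last element index: 1069
  Parent of last element: floor((1069 - 1) / 2) = 534
  Internal nodes: indices 0 to 534
  Count = floor(1070/2) = 535


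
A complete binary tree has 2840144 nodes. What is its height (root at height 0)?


In a complete binary tree, level k holds nodes 2^k .. 2^(k+1)-1 (1-indexed).
Height = floor(log2(n)) = floor(log2(2840144)) = 21
Check: 2^21 = 2097152 <= 2840144 < 4194304 = 2^22


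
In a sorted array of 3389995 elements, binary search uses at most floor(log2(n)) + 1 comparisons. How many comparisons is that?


Halving sequence: 3389995 -> 1694997 -> 847498 -> 423749 -> 211874 -> 105937 -> 52968 -> 26484 -> 13242 -> 6621 -> 3310 -> 1655 -> 827 -> 413 -> 206 -> 103 -> 51 -> 25 -> 12 -> 6 -> 3 -> 1
Number of halvings = 21
Max comparisons = 21 + 1 = 22


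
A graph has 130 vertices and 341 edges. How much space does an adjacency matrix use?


Adjacency matrix: V x V grid of entries
Space = V^2 = 130^2 = 130 * 130 = 16900


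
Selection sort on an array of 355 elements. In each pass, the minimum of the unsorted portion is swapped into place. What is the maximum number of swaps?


Selection sort performs one swap per pass:
  Pass 1: find min in positions 0 to 354, swap with position 0
  Pass 2: find min in positions 1 to 354, swap with position 1
  Pass 3: find min in positions 2 to 354, swap with position 2
  Pass 4: find min in positions 3 to 354, swap with position 3
  Pass 5: find min in positions 4 to 354, swap with position 4
  ... (349 more passes)
Total passes (and swaps) = n - 1 = 355 - 1 = 354


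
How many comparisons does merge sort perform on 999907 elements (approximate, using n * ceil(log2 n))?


Recursion depth: ceil(log2(999907)) = 20
Each recursion level merges n = 999907 elements
Total = 999907 * 20 = 19998140


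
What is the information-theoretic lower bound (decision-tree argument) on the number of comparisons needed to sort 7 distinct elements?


A binary decision tree of height h has at most 2^h leaves and needs at least n! of them, so h >= ceil(log2(n!)).
Compute 7! as a running product:
  x2 = 2, x3 = 6, x4 = 24, x5 = 120
  x6 = 720, x7 = 5040
7! = 5040
Bracket between powers of 2:
  2^12 = 4096 < 5040 <= 8192 = 2^13
So ceil(log2(7!)) = 13


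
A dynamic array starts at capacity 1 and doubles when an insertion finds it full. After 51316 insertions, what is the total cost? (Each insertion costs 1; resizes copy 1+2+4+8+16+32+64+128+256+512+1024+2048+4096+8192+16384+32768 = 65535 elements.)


Insertion cost: 51316 (one per element)
Resizes occur just before inserting elements 2, 3, 5, 9, ...
Elements copied at each resize: 1 + 2 + 4 + 8 + 16 + 32 + 64 + 128 + 256 + 512 + 1024 + 2048 + 4096 + 8192 + 16384 + 32768
Sum of copies = 65535 (geometric series: 2^k - 1)
Total = 51316 + 65535 = 116851


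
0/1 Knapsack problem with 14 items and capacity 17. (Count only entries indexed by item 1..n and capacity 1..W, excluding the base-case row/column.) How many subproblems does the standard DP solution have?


The DP table is indexed by (item, capacity).
Rows: 14 items
Columns: 17 capacity values (1 to W)
Total subproblems = 14 * 17 = 238


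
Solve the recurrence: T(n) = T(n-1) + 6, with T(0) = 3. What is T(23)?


Unrolling the recurrence:
T(23) = T(22) + 6
       = T(21) + 6 + 6
       = T(20) + 6*3
       ...
       = T(0) + 6*23
       = 3 + 138 = 141


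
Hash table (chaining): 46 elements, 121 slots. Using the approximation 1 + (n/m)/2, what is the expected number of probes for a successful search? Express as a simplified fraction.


Computing expected probes:
alpha = 46/121
= 1 + alpha/2
= 1 + 46/(2*121)
= (2*121 + 46) / (2*121)
= 288/242 = 144/121


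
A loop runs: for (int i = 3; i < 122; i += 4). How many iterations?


Loop starts at i = 3, increments by 4, stops when i >= 122.
Number of iterations = ceil((122 - 3) / 4)
= ceil(119 / 4)
= 30


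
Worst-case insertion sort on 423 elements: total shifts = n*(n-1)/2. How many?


Sum of shifts = 1 + 2 + 3 + ... + 422
= 423 * 422 / 2
= 178506 / 2
= 89253


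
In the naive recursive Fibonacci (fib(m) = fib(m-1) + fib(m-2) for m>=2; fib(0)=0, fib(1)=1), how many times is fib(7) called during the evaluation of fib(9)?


Let N(m) = number of times fib(m) is called while evaluating fib(9).
N(9) = 1 (the initial call).
N(8) = 1 (only fib(9) calls it).
For 1 <= m <= 7: fib(m) is called by fib(m+1) and fib(m+2), so
  N(m) = N(m+1) + N(m+2).
fib(0) is called only by fib(2), so N(0) = N(2).
Walk down from m=9:
  N(9)=1, N(8)=1, N(7)=2
N(7) = 2


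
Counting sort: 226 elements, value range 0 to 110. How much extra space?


n = 226 (output array)
k = 111 (count array for 111 distinct values)
Extra space = 226 + 111 = 337


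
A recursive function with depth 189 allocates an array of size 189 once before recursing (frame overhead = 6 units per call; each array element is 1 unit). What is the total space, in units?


Array allocation: 189 units (allocated once)
Stack frames: 189 deep * 6 per frame = 1134 units
Total = 189 + 1134 = 1323


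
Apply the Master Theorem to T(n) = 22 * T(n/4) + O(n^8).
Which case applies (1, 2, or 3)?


The Master Theorem: T(n) = a*T(n/b) + O(n^c)
  a = 22, b = 4, c = 8
log_b(a) = log_4(22) ~ 2.23
Compare b^c with a: 4^8 = 65536 > 22, so c > log_b(a).
Since c > log_b(a), Case 3 applies.
T(n) = O(n^8)
Master Theorem case = 3


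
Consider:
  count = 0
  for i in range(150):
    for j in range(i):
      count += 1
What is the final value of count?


For each i, the inner loop runs i times:
  i=0: inner runs 0 times
  i=1: inner runs 1 time
  i=2: inner runs 2 times
  i=3: inner runs 3 times
  i=4: inner runs 4 times
  i=5: inner runs 5 times
  i=6: inner runs 6 times
  i=7: inner runs 7 times
  ...
Total = 0 + 1 + 2 + ... + 149 = 150*(150-1)/2 = 11175


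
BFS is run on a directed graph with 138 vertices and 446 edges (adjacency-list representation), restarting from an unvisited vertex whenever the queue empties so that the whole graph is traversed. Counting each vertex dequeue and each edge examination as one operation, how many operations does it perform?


A full BFS traversal dequeues each vertex exactly once and examines each directed edge exactly once.
V = 138 (vertex processing cost)
E = 446 (edge examination cost)
Total operations proportional to V + E = 138 + 446 = 584


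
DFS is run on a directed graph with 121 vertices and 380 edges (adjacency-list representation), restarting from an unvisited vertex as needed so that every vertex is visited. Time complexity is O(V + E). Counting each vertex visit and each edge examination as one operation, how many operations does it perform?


A full DFS traversal processes each vertex exactly once (push/pop on stack).
Each directed edge is examined once.
V = 121, E = 380
V + E = 501


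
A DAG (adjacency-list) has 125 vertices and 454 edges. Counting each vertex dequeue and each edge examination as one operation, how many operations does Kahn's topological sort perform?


V = 125 (vertex processing)
E = 454 (edge processing)
V + E = 125 + 454 = 579


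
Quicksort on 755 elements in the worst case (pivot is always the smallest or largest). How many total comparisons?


In the worst case, each partition step picks the worst pivot:
  Partition 1: 754 comparisons (n-1 elements to compare)
  Partition 2: 753 comparisons
  Partition 3: 752 comparisons
  Partition 4: 751 comparisons
  Partition 5: 750 comparisons
  ...
  Last partition: 0 comparisons
Total = (n-1) + (n-2) + ... + 1 + 0 = n*(n-1)/2
= 755*754/2 = 284635


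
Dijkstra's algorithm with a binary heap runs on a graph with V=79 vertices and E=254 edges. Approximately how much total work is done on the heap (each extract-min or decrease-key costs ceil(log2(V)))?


Dijkstra with a binary heap: each vertex is extracted once, each edge may relax once.
Each heap operation costs O(log V).
V + E = 79 + 254 = 333
ceil(log2(79)) = 7 (since 2^6 = 64 < 79 <= 128 = 2^7)
Total heap work = (V+E) * ceil(log2(V)) = 333 * 7 = 2331


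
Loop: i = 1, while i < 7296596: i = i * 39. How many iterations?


i multiplies by 39 each step:
i = 1 -> 39 -> 1521 -> 59319 -> 2313441 -> 90224199 (stop)
Iterations = ceil(log_39(7296596)) = 5


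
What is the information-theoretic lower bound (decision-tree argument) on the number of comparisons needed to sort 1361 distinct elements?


A binary decision tree of height h has at most 2^h leaves and needs at least n! of them, so h >= ceil(log2(n!)).
1361! is far too large to multiply out, so use Stirling's series:
  ln(n!) ~ n ln n - n + (1/2) ln(2 pi n) + 1/(12n)  (error below 1/(360 n^3), negligible here)
  ln(1361) = 7.2159750
  n ln n = 1361 * 7.2159750 = 9820.9420
  (1/2) ln(2 pi * 1361) = (1/2) ln(8551.4152) = 4.5269
  1/(12*1361) = 0.0001
  ln(1361!) ~ 9820.9420 - 1361 + 4.5269 + 0.0001 = 8464.4690
Convert to base 2: log2(1361!) = 8464.4690 / ln 2 = 8464.4690 / 0.69314718 = 12211.6475
ceil(12211.6475) = 12212


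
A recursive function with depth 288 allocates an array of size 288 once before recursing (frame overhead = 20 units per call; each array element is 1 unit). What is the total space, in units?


Array allocation: 288 units (allocated once)
Stack frames: 288 deep * 20 per frame = 5760 units
Total = 288 + 5760 = 6048


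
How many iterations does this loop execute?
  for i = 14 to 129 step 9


The loop variable i takes values starting at 14 and increments by 9 each iteration.
Sequence: i = 14, 23, 32, 41, 50, 59, 68, 77, 86, ...
The upper bound 129 is inclusive, so the count is floor((last - first) / step) + 1:
floor((129 - 14) / 9) + 1 = floor(115/9) + 1 = 12 + 1 = 13


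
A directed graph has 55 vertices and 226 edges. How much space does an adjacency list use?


Adjacency list: one list head per vertex + one entry per edge
Vertex heads: 55
Edge entries: 226
Total = 55 + 226 = 281


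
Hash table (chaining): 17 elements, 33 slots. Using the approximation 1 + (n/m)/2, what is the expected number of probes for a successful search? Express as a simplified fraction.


Computing expected probes:
alpha = 17/33
= 1 + alpha/2
= 1 + 17/(2*33)
= (2*33 + 17) / (2*33)
= 83/66


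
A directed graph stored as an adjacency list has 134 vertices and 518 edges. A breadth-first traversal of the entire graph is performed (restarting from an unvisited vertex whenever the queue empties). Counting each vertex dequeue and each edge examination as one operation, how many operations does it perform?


A full BFS traversal dequeues each vertex once and examines each edge once.
Vertex visits: 134
Edge visits: 518
V + E = 134 + 518 = 652


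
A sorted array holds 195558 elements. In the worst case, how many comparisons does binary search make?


Halving sequence: 195558 -> 97779 -> 48889 -> 24444 -> 12222 -> 6111 -> 3055 -> 1527 -> 763 -> 381 -> 190 -> 95 -> 47 -> 23 -> 11 -> 5 -> 2 -> 1
Number of halvings = 17
Max comparisons = 17 + 1 = 18


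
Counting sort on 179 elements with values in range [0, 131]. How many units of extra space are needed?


Output array size: 179 (to store sorted result)
Count array size: 132 (one slot per possible value, range 0 to 131)
Total extra space = 179 + 132 = 311


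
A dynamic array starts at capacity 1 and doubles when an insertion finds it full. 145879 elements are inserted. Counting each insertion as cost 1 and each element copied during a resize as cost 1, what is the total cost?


n = 145879
Insertion costs: 145879
Resizes copy 1, 2, 4, ... up to the largest power of 2 that is <= n-1 = 145878, i.e. 131072.
Copy costs = 1 + 2 + 4 + 8 + 16 + 32 + 64 + 128 + 256 + 512 + 1024 + 2048 + 4096 + 8192 + 16384 + 32768 + 65536 + 131072 = 262143
Total = 145879 + 262143 = 408022


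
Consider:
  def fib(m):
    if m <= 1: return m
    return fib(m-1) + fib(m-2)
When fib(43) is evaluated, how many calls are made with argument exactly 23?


Let N(m) = number of times fib(m) is called while evaluating fib(43).
N(43) = 1 (the initial call).
N(42) = 1 (only fib(43) calls it).
For 1 <= m <= 41: fib(m) is called by fib(m+1) and fib(m+2), so
  N(m) = N(m+1) + N(m+2).
fib(0) is called only by fib(2), so N(0) = N(2).
Walk down from m=43:
  N(43)=1, N(42)=1, N(41)=2, N(40)=3, N(39)=5, N(38)=8, N(37)=13, N(36)=21, N(35)=34, N(34)=55, N(33)=89, N(32)=144, N(31)=233, N(30)=377, N(29)=610, N(28)=987, N(27)=1597, N(26)=2584, N(25)=4181, N(24)=6765, N(23)=10946
N(23) = 10946


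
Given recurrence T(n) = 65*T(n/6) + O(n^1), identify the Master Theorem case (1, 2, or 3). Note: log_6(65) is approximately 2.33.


Master Theorem parameters: a=65, b=6, c=1
log_b(a) = 2.33
Compare b^c with a: 6^1 = 6 < 65, so c < log_b(a).
Comparing c=1 vs log_b(a)=2.33:
1 < 2.33 => Case 1
Result: T(n) = O(n^(log_6 65)) ~ O(n^2.33)
Master Theorem case = 1


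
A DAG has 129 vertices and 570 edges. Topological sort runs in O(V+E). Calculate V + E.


V = 129 (vertex processing)
E = 570 (edge processing)
V + E = 129 + 570 = 699


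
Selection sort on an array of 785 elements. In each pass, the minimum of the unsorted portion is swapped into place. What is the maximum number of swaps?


Selection sort performs one swap per pass:
  Pass 1: find min in positions 0 to 784, swap with position 0
  Pass 2: find min in positions 1 to 784, swap with position 1
  Pass 3: find min in positions 2 to 784, swap with position 2
  Pass 4: find min in positions 3 to 784, swap with position 3
  Pass 5: find min in positions 4 to 784, swap with position 4
  ... (779 more passes)
Total passes (and swaps) = n - 1 = 785 - 1 = 784


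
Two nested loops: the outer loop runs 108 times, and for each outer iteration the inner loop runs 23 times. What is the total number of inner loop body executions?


Outer loop: 108 iterations
Inner loop: 23 iterations per outer iteration
Total = 108 * 23 = 2484


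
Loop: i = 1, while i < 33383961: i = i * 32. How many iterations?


i multiplies by 32 each step:
i = 1 -> 32 -> 1024 -> 32768 -> 1048576 -> 33554432 (stop)
Iterations = ceil(log_32(33383961)) = 5


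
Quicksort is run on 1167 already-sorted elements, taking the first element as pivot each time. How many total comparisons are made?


Sum of comparisons per partition:
1166 + 1165 + ... + 1 + 0
= 1167 * (1167 - 1) / 2
= 1167 * 1166 / 2
= 680361


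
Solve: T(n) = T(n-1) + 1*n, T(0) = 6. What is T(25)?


Expanding the recurrence:
T(25) = T(24) + 1*25
       = T(23) + 1*24 + 1*25
       ...
       = T(0) + 1*(1 + 2 + ... + 25)
       = 6 + 1 * 25*26/2
       = 6 + 1 * 325
       = 6 + 325 = 331


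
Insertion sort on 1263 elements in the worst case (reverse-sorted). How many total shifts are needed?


In the worst case (reverse-sorted), each element shifts past all previous:
  Element 1: 1 shifts
  Element 2: 2 shifts
  Element 3: 3 shifts
  Element 4: 4 shifts
  Element 5: 5 shifts
  ...
  Element 1262: 1262 shifts
Total = 1 + 2 + ... + 1262
= 1263*(1263-1)/2 = 796953


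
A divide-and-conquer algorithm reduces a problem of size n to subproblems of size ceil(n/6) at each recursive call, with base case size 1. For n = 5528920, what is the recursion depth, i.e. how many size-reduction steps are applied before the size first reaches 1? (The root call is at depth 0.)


Each step divides the size by 6 (rounding up); after k steps the size is ceil(n/6^k), which equals 1 exactly when 6^k >= n.
So the depth is the smallest k with 6^k >= 5528920, i.e. ceil(log_6(5528920)).
6^8 = 1679616 < 5528920 <= 10077696 = 6^9
Recursion depth = 9


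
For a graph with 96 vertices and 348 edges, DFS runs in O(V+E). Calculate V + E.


A full DFS traversal visits each vertex once and examines each edge once.
V = 96
E = 348
Sum = 96 + 348 = 444


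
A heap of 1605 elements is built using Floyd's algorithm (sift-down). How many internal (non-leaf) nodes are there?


Leaf nodes occupy roughly half the array.
Sift-down is called for each internal node, starting from the last one.
Internal nodes = floor(n/2) = floor(1605/2) = 802


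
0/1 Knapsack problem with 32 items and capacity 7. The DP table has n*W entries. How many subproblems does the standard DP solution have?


The DP table is indexed by (item, capacity).
Rows: 32 items
Columns: 7 capacity values (1 to W)
Total subproblems = 32 * 7 = 224


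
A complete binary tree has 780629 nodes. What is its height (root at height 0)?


In a complete binary tree, level k holds nodes 2^k .. 2^(k+1)-1 (1-indexed).
Height = floor(log2(n)) = floor(log2(780629)) = 19
Check: 2^19 = 524288 <= 780629 < 1048576 = 2^20
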